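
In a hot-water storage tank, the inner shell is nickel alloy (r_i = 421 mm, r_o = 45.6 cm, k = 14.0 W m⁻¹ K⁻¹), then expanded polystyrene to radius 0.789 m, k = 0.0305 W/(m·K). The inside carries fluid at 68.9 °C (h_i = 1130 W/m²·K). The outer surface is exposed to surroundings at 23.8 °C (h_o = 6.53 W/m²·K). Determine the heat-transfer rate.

Q = 18.5 W

Treat each layer as a resistance in series:
  R_conv,in = 1/(4πr²h) = 1/(4π·0.421²·1130) = 3.973×10^-4 K/W
  R_nickel alloy = (1/0.421 − 1/0.456)/(4πk) = 0.1823/(4π·14.0) = 0.001036 K/W
  R_expanded polystyrene = (1/0.456 − 1/0.789)/(4πk) = 0.9256/(4π·0.0305) = 2.415 K/W
  R_conv,out = 1/(4πr²h) = 1/(4π·0.789²·6.53) = 0.01958 K/W
ΣR = 3.973×10^-4 + 0.001036 + 2.415 + 0.01958 = 2.436 K/W
Q = ΔT/ΣR = (68.9 °C − 23.8 °C)/2.436 = 18.5 W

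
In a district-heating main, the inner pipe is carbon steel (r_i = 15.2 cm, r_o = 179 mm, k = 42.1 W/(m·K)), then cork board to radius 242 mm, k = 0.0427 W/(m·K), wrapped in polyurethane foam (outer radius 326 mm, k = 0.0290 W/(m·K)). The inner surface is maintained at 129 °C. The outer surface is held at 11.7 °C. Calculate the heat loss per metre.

Treat each layer as a resistance in series:
  R'_carbon steel = ln(0.179/0.152)/(2πk) = 0.1635/(2π·42.1) = 6.181×10^-4 m·K/W
  R'_cork board = ln(0.242/0.179)/(2πk) = 0.3016/(2π·0.0427) = 1.124 m·K/W
  R'_polyurethane foam = ln(0.326/0.242)/(2πk) = 0.2980/(2π·0.0290) = 1.635 m·K/W
ΣR = 6.181×10^-4 + 1.124 + 1.635 = 2.760 m·K/W
Q' = ΔT/ΣR = (129 °C − 11.7 °C)/2.760 = 42.5 W/m

Q' = 42.5 W/m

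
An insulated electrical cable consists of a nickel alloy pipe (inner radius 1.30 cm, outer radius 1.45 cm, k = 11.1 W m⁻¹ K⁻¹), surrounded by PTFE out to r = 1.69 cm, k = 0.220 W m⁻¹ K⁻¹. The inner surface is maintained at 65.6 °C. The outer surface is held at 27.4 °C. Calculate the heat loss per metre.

Resistance network (inner→outer):
  R'_nickel alloy = ln(0.0145/0.0130)/(2πk) = 0.1092/(2π·11.1) = 0.001566 m·K/W
  R'_PTFE = ln(0.0169/0.0145)/(2πk) = 0.1532/(2π·0.220) = 0.1108 m·K/W
ΣR = 0.001566 + 0.1108 = 0.1124 m·K/W
Q' = ΔT/ΣR = (65.6 °C − 27.4 °C)/0.1124 = 340 W/m

Q' = 340 W/m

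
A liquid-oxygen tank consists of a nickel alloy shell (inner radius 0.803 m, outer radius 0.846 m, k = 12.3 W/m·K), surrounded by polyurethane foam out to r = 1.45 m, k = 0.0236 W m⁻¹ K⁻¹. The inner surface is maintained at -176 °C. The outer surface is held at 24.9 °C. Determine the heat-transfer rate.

Q = 121 W

Series thermal resistances, inner to outer:
  R_nickel alloy = (1/0.803 − 1/0.846)/(4πk) = 0.06330/(4π·12.3) = 4.095×10^-4 K/W
  R_polyurethane foam = (1/0.846 − 1/1.45)/(4πk) = 0.4924/(4π·0.0236) = 1.660 K/W
ΣR = 4.095×10^-4 + 1.660 = 1.660 K/W
Q = ΔT/ΣR = (-176 °C − 24.9 °C)/1.660 = -121 W
(Negative Q ⇒ heat flows inward; heat gain = 121 W.)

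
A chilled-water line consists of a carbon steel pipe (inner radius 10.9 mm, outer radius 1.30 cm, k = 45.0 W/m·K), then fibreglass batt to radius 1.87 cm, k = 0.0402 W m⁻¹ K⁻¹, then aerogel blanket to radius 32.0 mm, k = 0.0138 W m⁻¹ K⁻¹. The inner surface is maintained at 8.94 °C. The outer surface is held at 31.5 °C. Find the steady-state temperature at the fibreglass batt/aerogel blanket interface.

Series thermal resistances, inner to outer:
  R'_carbon steel = ln(0.0130/0.0109)/(2πk) = 0.1762/(2π·45.0) = 6.231×10^-4 m·K/W
  R'_fibreglass batt = ln(0.0187/0.0130)/(2πk) = 0.3636/(2π·0.0402) = 1.439 m·K/W
  R'_aerogel blanket = ln(0.0320/0.0187)/(2πk) = 0.5372/(2π·0.0138) = 6.196 m·K/W
ΣR = 6.231×10^-4 + 1.439 + 6.196 = 7.636 m·K/W
Q' = ΔT/ΣR = (8.94 °C − 31.5 °C)/7.636 = -2.954 W/m
From the inner boundary to the fibreglass batt/aerogel blanket interface, ΣR_partial = 1.440 m·K/W.
T_interface = T_in − Q'·ΣR_partial = 8.94 °C − (-2.954)(1.440) = 13.2 °C

T = 13.2 °C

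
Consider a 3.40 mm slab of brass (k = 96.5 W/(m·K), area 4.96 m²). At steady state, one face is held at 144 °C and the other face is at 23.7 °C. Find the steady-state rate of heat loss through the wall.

Q = kA·ΔT/L = 96.5 × 4.96 × |144 °C − 23.7 °C| / 0.00340 = 1.69×10^7 W

Q = 1.69×10^7 W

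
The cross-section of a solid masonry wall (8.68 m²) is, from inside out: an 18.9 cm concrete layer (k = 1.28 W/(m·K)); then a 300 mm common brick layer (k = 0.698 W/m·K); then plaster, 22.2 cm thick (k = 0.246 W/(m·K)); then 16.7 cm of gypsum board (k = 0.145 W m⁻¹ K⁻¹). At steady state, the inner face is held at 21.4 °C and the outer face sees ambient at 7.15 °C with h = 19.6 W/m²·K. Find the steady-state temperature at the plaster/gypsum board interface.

Treat each layer as a resistance in series:
  R_concrete = L/(kA) = 0.189/(1.28·8.68) = 0.01701 K/W
  R_common brick = L/(kA) = 0.300/(0.698·8.68) = 0.04952 K/W
  R_plaster = L/(kA) = 0.222/(0.246·8.68) = 0.1040 K/W
  R_gypsum board = L/(kA) = 0.167/(0.145·8.68) = 0.1327 K/W
  R_conv,out = 1/(hA) = 1/(19.6·8.68) = 0.005878 K/W
ΣR = 0.01701 + 0.04952 + 0.1040 + 0.1327 + 0.005878 = 0.3091 K/W
Q = ΔT/ΣR = (21.4 °C − 7.15 °C)/0.3091 = 46.10 W
From the inner boundary to the plaster/gypsum board interface, ΣR_partial = 0.1705 K/W.
T_interface = T_in − Q·ΣR_partial = 21.4 °C − (46.10)(0.1705) = 13.5 °C

T = 13.5 °C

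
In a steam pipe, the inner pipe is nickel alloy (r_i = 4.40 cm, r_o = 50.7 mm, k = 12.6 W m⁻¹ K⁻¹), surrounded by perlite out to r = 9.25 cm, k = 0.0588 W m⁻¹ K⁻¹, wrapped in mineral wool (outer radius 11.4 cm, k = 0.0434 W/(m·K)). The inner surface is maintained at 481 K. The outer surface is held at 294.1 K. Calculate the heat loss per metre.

Resistance network (inner→outer):
  R'_nickel alloy = ln(0.0507/0.0440)/(2πk) = 0.1417/(2π·12.6) = 0.001790 m·K/W
  R'_perlite = ln(0.0925/0.0507)/(2πk) = 0.6013/(2π·0.0588) = 1.628 m·K/W
  R'_mineral wool = ln(0.114/0.0925)/(2πk) = 0.2090/(2π·0.0434) = 0.7664 m·K/W
ΣR = 0.001790 + 1.628 + 0.7664 = 2.396 m·K/W
Q' = ΔT/ΣR = (481 K − 294.1 K)/2.396 = 78.0 W/m

Q' = 78.0 W/m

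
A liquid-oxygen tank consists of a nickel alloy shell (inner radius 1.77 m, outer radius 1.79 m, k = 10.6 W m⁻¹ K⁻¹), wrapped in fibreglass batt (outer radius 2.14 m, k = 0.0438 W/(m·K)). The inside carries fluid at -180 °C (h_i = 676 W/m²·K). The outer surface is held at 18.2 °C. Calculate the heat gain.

Q = 1190 W

Series thermal resistances, inner to outer:
  R_conv,in = 1/(4πr²h) = 1/(4π·1.77²·676) = 3.757×10^-5 K/W
  R_nickel alloy = (1/1.77 − 1/1.79)/(4πk) = 0.006313/(4π·10.6) = 4.739×10^-5 K/W
  R_fibreglass batt = (1/1.79 − 1/2.14)/(4πk) = 0.09137/(4π·0.0438) = 0.1660 K/W
ΣR = 3.757×10^-5 + 4.739×10^-5 + 0.1660 = 0.1661 K/W
Q = ΔT/ΣR = (-180 °C − 18.2 °C)/0.1661 = -1190 W
(Negative Q ⇒ heat flows inward; heat gain = 1190 W.)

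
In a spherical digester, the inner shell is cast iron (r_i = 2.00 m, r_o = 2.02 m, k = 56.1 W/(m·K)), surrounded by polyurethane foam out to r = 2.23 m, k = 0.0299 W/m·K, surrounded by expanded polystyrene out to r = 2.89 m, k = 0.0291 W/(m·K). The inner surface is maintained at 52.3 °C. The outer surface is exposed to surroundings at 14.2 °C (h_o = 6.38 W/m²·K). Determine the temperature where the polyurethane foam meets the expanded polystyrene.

T = 40.6 °C

Resistance network (inner→outer):
  R_cast iron = (1/2.00 − 1/2.02)/(4πk) = 0.004950/(4π·56.1) = 7.022×10^-6 K/W
  R_polyurethane foam = (1/2.02 − 1/2.23)/(4πk) = 0.04662/(4π·0.0299) = 0.1241 K/W
  R_expanded polystyrene = (1/2.23 − 1/2.89)/(4πk) = 0.1024/(4π·0.0291) = 0.2801 K/W
  R_conv,out = 1/(4πr²h) = 1/(4π·2.89²·6.38) = 0.001493 K/W
ΣR = 7.022×10^-6 + 0.1241 + 0.2801 + 0.001493 = 0.4057 K/W
Q = ΔT/ΣR = (52.3 °C − 14.2 °C)/0.4057 = 93.91 W
From the inner boundary to the polyurethane foam/expanded polystyrene interface, ΣR_partial = 0.1241 K/W.
T_interface = T_in − Q·ΣR_partial = 52.3 °C − (93.91)(0.1241) = 40.6 °C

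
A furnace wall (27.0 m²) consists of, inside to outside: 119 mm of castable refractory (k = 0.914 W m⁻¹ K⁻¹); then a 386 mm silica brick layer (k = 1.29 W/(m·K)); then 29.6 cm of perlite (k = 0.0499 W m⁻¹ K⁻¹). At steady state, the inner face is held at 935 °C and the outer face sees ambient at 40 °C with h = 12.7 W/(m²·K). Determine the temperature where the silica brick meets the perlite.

Treat each layer as a resistance in series:
  R_castable refractory = L/(kA) = 0.119/(0.914·27.0) = 0.004822 K/W
  R_silica brick = L/(kA) = 0.386/(1.29·27.0) = 0.01108 K/W
  R_perlite = L/(kA) = 0.296/(0.0499·27.0) = 0.2197 K/W
  R_conv,out = 1/(hA) = 1/(12.7·27.0) = 0.002916 K/W
ΣR = 0.004822 + 0.01108 + 0.2197 + 0.002916 = 0.2385 K/W
Q = ΔT/ΣR = (935 °C − 40 °C)/0.2385 = 3753 W
From the inner boundary to the silica brick/perlite interface, ΣR_partial = 0.01590 K/W.
T_interface = T_in − Q·ΣR_partial = 935 °C − (3753)(0.01590) = 875 °C

T = 875 °C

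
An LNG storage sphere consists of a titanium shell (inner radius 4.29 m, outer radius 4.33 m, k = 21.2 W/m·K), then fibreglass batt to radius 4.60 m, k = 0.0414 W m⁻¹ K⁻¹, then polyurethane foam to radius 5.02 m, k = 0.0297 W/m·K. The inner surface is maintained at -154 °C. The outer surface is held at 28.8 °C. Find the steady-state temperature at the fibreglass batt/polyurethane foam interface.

T = -90.3 °C

Treat each layer as a resistance in series:
  R_titanium = (1/4.29 − 1/4.33)/(4πk) = 0.002153/(4π·21.2) = 8.083×10^-6 K/W
  R_fibreglass batt = (1/4.33 − 1/4.60)/(4πk) = 0.01356/(4π·0.0414) = 0.02606 K/W
  R_polyurethane foam = (1/4.60 − 1/5.02)/(4πk) = 0.01819/(4π·0.0297) = 0.04873 K/W
ΣR = 8.083×10^-6 + 0.02606 + 0.04873 = 0.07480 K/W
Q = ΔT/ΣR = (-154 °C − 28.8 °C)/0.07480 = -2444 W
From the inner boundary to the fibreglass batt/polyurethane foam interface, ΣR_partial = 0.02607 K/W.
T_interface = T_in − Q·ΣR_partial = -154 °C − (-2444)(0.02607) = -90.3 °C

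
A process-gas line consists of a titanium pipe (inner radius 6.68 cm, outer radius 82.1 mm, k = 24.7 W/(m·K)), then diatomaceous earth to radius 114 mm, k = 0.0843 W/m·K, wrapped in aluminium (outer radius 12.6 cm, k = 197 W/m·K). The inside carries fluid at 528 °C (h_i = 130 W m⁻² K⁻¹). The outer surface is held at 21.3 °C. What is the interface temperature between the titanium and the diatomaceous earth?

T = 512 °C

Resistance network (inner→outer):
  R'_conv,in = 1/(2πr h) = 1/(2π·0.0668·130) = 0.01833 m·K/W
  R'_titanium = ln(0.0821/0.0668)/(2πk) = 0.2062/(2π·24.7) = 0.001329 m·K/W
  R'_diatomaceous earth = ln(0.114/0.0821)/(2πk) = 0.3283/(2π·0.0843) = 0.6197 m·K/W
  R'_aluminium = ln(0.126/0.114)/(2πk) = 0.1001/(2π·197) = 8.086×10^-5 m·K/W
ΣR = 0.01833 + 0.001329 + 0.6197 + 8.086×10^-5 = 0.6394 m·K/W
Q' = ΔT/ΣR = (528 °C − 21.3 °C)/0.6394 = 792.5 W/m
From the inner boundary to the titanium/diatomaceous earth interface, ΣR_partial = 0.01966 m·K/W.
T_interface = T_in − Q'·ΣR_partial = 528 °C − (792.5)(0.01966) = 512 °C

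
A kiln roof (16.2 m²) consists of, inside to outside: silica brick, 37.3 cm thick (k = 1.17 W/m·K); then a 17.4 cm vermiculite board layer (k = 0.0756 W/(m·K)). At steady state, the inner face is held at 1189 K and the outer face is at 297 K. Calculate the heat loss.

Q = 5.51 kW

Series thermal resistances, inner to outer:
  R_silica brick = L/(kA) = 0.373/(1.17·16.2) = 0.01968 K/W
  R_vermiculite board = L/(kA) = 0.174/(0.0756·16.2) = 0.1421 K/W
ΣR = 0.01968 + 0.1421 = 0.1618 K/W
Q = ΔT/ΣR = (1189 K − 297 K)/0.1618 = 5510 W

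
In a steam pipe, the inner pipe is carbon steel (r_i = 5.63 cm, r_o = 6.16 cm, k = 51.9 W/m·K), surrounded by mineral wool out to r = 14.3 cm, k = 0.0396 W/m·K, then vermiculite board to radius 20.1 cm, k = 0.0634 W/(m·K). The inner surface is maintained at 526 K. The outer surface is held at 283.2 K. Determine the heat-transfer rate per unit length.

Treat each layer as a resistance in series:
  R'_carbon steel = ln(0.0616/0.0563)/(2πk) = 0.08997/(2π·51.9) = 2.759×10^-4 m·K/W
  R'_mineral wool = ln(0.143/0.0616)/(2πk) = 0.8422/(2π·0.0396) = 3.385 m·K/W
  R'_vermiculite board = ln(0.201/0.143)/(2πk) = 0.3405/(2π·0.0634) = 0.8547 m·K/W
ΣR = 2.759×10^-4 + 3.385 + 0.8547 = 4.240 m·K/W
Q' = ΔT/ΣR = (526 K − 283.2 K)/4.240 = 57.3 W/m

Q' = 57.3 W/m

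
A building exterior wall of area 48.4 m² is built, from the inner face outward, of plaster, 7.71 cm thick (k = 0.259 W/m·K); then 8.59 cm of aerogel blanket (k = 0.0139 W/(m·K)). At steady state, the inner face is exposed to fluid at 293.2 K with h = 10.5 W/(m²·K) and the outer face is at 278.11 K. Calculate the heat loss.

Treat each layer as a resistance in series:
  R_conv,in = 1/(hA) = 1/(10.5·48.4) = 0.001968 K/W
  R_plaster = L/(kA) = 0.0771/(0.259·48.4) = 0.006150 K/W
  R_aerogel blanket = L/(kA) = 0.0859/(0.0139·48.4) = 0.1277 K/W
ΣR = 0.001968 + 0.006150 + 0.1277 = 0.1358 K/W
Q = ΔT/ΣR = (293.2 K − 278.11 K)/0.1358 = 111 W

Q = 111 W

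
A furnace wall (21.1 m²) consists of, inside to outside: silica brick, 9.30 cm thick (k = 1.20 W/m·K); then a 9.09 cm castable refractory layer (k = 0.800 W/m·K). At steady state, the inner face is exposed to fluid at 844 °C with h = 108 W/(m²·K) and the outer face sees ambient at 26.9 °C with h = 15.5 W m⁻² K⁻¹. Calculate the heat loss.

Q = 65100 W

Series thermal resistances, inner to outer:
  R_conv,in = 1/(hA) = 1/(108·21.1) = 4.388×10^-4 K/W
  R_silica brick = L/(kA) = 0.0930/(1.20·21.1) = 0.003673 K/W
  R_castable refractory = L/(kA) = 0.0909/(0.800·21.1) = 0.005385 K/W
  R_conv,out = 1/(hA) = 1/(15.5·21.1) = 0.003058 K/W
ΣR = 4.388×10^-4 + 0.003673 + 0.005385 + 0.003058 = 0.01255 K/W
Q = ΔT/ΣR = (844 °C − 26.9 °C)/0.01255 = 65100 W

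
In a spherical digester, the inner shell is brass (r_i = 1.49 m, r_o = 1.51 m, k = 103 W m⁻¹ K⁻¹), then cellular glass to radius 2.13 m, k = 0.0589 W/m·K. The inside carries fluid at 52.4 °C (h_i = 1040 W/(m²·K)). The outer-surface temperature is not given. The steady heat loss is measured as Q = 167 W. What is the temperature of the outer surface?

Sum the resistances:
  R_conv,in = 1/(4πr²h) = 1/(4π·1.49²·1040) = 3.447×10^-5 K/W
  R_brass = (1/1.49 − 1/1.51)/(4πk) = 0.008889/(4π·103) = 6.868×10^-6 K/W
  R_cellular glass = (1/1.51 − 1/2.13)/(4πk) = 0.1928/(4π·0.0589) = 0.2604 K/W
ΣR = 0.2605 K/W
ΔT = Q·ΣR = 167 × 0.2605 = 43.50 K
Heat flows outward, so T_out = T_in − ΔT = 52.4 − 43.50 = 8.90 °C

T_out = 8.90 °C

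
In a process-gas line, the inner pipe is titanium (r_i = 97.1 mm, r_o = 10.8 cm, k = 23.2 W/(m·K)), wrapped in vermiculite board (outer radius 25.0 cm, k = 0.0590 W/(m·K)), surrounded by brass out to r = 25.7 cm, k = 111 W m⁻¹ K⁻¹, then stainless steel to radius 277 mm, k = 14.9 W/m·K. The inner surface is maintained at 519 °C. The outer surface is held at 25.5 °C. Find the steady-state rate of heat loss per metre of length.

Q' = 218 W/m

Resistance network (inner→outer):
  R'_titanium = ln(0.108/0.0971)/(2πk) = 0.1064/(2π·23.2) = 7.298×10^-4 m·K/W
  R'_vermiculite board = ln(0.250/0.108)/(2πk) = 0.8393/(2π·0.0590) = 2.264 m·K/W
  R'_brass = ln(0.257/0.250)/(2πk) = 0.02762/(2π·111) = 3.960×10^-5 m·K/W
  R'_stainless steel = ln(0.277/0.257)/(2πk) = 0.07494/(2π·14.9) = 8.005×10^-4 m·K/W
ΣR = 7.298×10^-4 + 2.264 + 3.960×10^-5 + 8.005×10^-4 = 2.266 m·K/W
Q' = ΔT/ΣR = (519 °C − 25.5 °C)/2.266 = 218 W/m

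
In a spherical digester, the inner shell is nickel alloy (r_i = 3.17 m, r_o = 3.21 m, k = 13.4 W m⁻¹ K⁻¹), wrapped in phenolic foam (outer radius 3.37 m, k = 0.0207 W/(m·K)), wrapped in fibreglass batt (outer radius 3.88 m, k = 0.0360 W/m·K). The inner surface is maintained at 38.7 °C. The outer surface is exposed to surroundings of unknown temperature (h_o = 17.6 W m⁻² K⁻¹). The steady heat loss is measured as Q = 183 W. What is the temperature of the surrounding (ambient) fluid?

T_out = 12.5 °C

Series resistances:
  R_nickel alloy = (1/3.17 − 1/3.21)/(4πk) = 0.003931/(4π·13.4) = 2.334×10^-5 K/W
  R_phenolic foam = (1/3.21 − 1/3.37)/(4πk) = 0.01479/(4π·0.0207) = 0.05686 K/W
  R_fibreglass batt = (1/3.37 − 1/3.88)/(4πk) = 0.03900/(4π·0.0360) = 0.08622 K/W
  R_conv,out = 1/(4πr²h) = 1/(4π·3.88²·17.6) = 3.003×10^-4 K/W
ΣR = 0.1434 K/W
ΔT = Q·ΣR = 183 × 0.1434 = 26.24 K
Heat flows outward, so T_out = T_in − ΔT = 38.7 − 26.24 = 12.5 °C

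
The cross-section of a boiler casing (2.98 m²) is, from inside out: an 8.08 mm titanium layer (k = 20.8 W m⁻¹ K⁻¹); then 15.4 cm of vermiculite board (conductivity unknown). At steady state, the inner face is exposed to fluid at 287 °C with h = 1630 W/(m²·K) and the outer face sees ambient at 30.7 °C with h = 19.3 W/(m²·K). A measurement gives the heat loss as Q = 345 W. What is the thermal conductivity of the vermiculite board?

k = 0.0713 W/m·K

ΣR = ΔT/Q = |287 − 30.7|/345 = 0.7429 K/W
Known resistances:
  R_conv,in = 1/(hA) = 1/(1630·2.98) = 2.059×10^-4 K/W
  R_titanium = L/(kA) = 0.00808/(20.8·2.98) = 1.304×10^-4 K/W
  R_conv,out = 1/(hA) = 1/(19.3·2.98) = 0.01739 K/W
R_vermiculite board = ΣR − ΣR_known = 0.7429 − 0.01773 = 0.7252 K/W
L/(kA) = 0.7252 ⇒ k = 0.154/(0.7252·2.98) = 0.0713 W/m·K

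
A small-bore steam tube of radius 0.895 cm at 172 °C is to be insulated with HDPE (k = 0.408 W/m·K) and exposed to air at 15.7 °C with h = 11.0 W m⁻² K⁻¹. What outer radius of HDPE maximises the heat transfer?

r_cr = 3.71 cm

For a cylinder, r_cr = k_ins/h = 0.408/11.0 = 0.0371 m = 3.71 cm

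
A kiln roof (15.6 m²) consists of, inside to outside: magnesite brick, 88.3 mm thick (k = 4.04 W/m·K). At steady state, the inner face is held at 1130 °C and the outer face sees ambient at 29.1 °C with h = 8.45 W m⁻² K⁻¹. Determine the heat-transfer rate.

Series thermal resistances, inner to outer:
  R_magnesite brick = L/(kA) = 0.0883/(4.04·15.6) = 0.001401 K/W
  R_conv,out = 1/(hA) = 1/(8.45·15.6) = 0.007586 K/W
ΣR = 0.001401 + 0.007586 = 0.008987 K/W
Q = ΔT/ΣR = (1130 °C − 29.1 °C)/0.008987 = 1.22×10^5 W

Q = 1.22×10^5 W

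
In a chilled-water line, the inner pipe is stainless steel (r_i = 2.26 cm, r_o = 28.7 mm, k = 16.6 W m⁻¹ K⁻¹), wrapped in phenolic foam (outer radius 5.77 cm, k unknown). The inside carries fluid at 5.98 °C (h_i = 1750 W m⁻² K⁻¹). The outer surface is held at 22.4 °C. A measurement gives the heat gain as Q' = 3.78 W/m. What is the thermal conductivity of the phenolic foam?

k = 0.0256 W/m·K

ΣR = ΔT/Q' = |5.98 − 22.4|/3.78 = 4.344 m·K/W
Known resistances:
  R'_conv,in = 1/(2πr h) = 1/(2π·0.0226·1750) = 0.004024 m·K/W
  R'_stainless steel = ln(0.0287/0.0226)/(2πk) = 0.2389/(2π·16.6) = 0.002291 m·K/W
R_phenolic foam = ΣR − ΣR_known = 4.344 − 0.006315 = 4.338 m·K/W
ln(r₂/r₁)/(2πk) = 4.338 ⇒ k = 0.6984/(2π·4.338) = 0.0256 W/m·K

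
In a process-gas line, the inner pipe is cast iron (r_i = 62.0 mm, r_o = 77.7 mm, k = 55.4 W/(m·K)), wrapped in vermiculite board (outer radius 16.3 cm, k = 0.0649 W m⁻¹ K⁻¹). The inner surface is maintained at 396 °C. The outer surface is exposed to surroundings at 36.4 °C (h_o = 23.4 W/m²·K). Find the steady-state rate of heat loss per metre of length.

Q' = 193 W/m

Resistance network (inner→outer):
  R'_cast iron = ln(0.0777/0.0620)/(2πk) = 0.2257/(2π·55.4) = 6.485×10^-4 m·K/W
  R'_vermiculite board = ln(0.163/0.0777)/(2πk) = 0.7409/(2π·0.0649) = 1.817 m·K/W
  R'_conv,out = 1/(2πr h) = 1/(2π·0.163·23.4) = 0.04173 m·K/W
ΣR = 6.485×10^-4 + 1.817 + 0.04173 = 1.859 m·K/W
Q' = ΔT/ΣR = (396 °C − 36.4 °C)/1.859 = 193 W/m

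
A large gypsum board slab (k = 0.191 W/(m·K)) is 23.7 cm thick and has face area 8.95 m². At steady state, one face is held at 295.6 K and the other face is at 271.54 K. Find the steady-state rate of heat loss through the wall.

Q = 174 W

Q = kA·ΔT/L = 0.191 × 8.95 × |295.6 K − 271.54 K| / 0.237 = 174 W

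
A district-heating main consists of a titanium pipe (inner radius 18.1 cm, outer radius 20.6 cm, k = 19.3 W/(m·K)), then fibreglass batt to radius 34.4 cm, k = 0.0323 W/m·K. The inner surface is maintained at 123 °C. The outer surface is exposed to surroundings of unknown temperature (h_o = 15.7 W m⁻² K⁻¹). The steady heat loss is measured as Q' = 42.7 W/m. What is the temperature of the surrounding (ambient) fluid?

T_out = 13.8 °C

Sum the resistances:
  R'_titanium = ln(0.206/0.181)/(2πk) = 0.1294/(2π·19.3) = 0.001067 m·K/W
  R'_fibreglass batt = ln(0.344/0.206)/(2πk) = 0.5128/(2π·0.0323) = 2.527 m·K/W
  R'_conv,out = 1/(2πr h) = 1/(2π·0.344·15.7) = 0.02947 m·K/W
ΣR = 2.557 m·K/W
ΔT = Q'·ΣR = 42.7 × 2.557 = 109.2 K
Heat flows outward, so T_out = T_in − ΔT = 123 − 109.2 = 13.8 °C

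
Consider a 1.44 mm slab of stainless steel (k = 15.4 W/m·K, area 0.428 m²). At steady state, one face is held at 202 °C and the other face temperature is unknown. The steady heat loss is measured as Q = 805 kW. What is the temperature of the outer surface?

T_out = 26.1 °C

Series resistances:
  R_stainless steel = L/(kA) = 0.00144/(15.4·0.428) = 2.185×10^-4 K/W
ΣR = 2.185×10^-4 K/W
ΔT = Q·ΣR = 8.05×10^5 × 2.185×10^-4 = 175.9 K
Heat flows outward, so T_out = T_in − ΔT = 202 − 175.9 = 26.1 °C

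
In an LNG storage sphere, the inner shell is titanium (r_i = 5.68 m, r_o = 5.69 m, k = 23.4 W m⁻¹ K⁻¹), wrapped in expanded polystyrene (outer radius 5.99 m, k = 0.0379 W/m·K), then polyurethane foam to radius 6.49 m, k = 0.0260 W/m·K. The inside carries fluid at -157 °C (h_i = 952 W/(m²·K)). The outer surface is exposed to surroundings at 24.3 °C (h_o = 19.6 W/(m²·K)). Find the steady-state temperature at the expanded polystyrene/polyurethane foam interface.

Treat each layer as a resistance in series:
  R_conv,in = 1/(4πr²h) = 1/(4π·5.68²·952) = 2.591×10^-6 K/W
  R_titanium = (1/5.68 − 1/5.69)/(4πk) = 3.094×10^-4/(4π·23.4) = 1.052×10^-6 K/W
  R_expanded polystyrene = (1/5.69 − 1/5.99)/(4πk) = 0.008802/(4π·0.0379) = 0.01848 K/W
  R_polyurethane foam = (1/5.99 − 1/6.49)/(4πk) = 0.01286/(4π·0.0260) = 0.03937 K/W
  R_conv,out = 1/(4πr²h) = 1/(4π·6.49²·19.6) = 9.639×10^-5 K/W
ΣR = 2.591×10^-6 + 1.052×10^-6 + 0.01848 + 0.03937 + 9.639×10^-5 = 0.05795 K/W
Q = ΔT/ΣR = (-157 °C − 24.3 °C)/0.05795 = -3129 W
From the inner boundary to the expanded polystyrene/polyurethane foam interface, ΣR_partial = 0.01848 K/W.
T_interface = T_in − Q·ΣR_partial = -157 °C − (-3129)(0.01848) = -99.2 °C

T = -99.2 °C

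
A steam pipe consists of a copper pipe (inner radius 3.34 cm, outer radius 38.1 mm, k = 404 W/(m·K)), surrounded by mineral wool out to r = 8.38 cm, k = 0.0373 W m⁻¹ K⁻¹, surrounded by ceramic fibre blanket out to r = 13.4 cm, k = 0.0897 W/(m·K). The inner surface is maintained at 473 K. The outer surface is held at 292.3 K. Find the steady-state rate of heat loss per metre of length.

Q' = 43.1 W/m

Series thermal resistances, inner to outer:
  R'_copper = ln(0.0381/0.0334)/(2πk) = 0.1317/(2π·404) = 5.187×10^-5 m·K/W
  R'_mineral wool = ln(0.0838/0.0381)/(2πk) = 0.7882/(2π·0.0373) = 3.363 m·K/W
  R'_ceramic fibre blanket = ln(0.134/0.0838)/(2πk) = 0.4694/(2π·0.0897) = 0.8329 m·K/W
ΣR = 5.187×10^-5 + 3.363 + 0.8329 = 4.196 m·K/W
Q' = ΔT/ΣR = (473 K − 292.3 K)/4.196 = 43.1 W/m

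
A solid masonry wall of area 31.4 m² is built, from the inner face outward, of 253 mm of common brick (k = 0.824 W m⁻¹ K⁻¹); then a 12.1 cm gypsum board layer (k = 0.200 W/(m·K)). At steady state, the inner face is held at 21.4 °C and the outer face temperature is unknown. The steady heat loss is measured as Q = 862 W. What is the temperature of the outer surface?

T_out = -3.64 °C

Sum the resistances:
  R_common brick = L/(kA) = 0.253/(0.824·31.4) = 0.009778 K/W
  R_gypsum board = L/(kA) = 0.121/(0.200·31.4) = 0.01927 K/W
ΣR = 0.02905 K/W
ΔT = Q·ΣR = 862 × 0.02905 = 25.04 K
Heat flows outward, so T_out = T_in − ΔT = 21.4 − 25.04 = -3.64 °C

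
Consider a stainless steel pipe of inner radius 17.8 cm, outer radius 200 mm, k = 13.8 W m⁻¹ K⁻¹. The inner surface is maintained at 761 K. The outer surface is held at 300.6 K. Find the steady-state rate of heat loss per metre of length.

Q' = 343 kW/m

Q' = 2πk·ΔT/ln(r₂/r₁) = 2π × 13.8 × 460.4 / ln(0.200/0.178) = 3.43×10^5 W/m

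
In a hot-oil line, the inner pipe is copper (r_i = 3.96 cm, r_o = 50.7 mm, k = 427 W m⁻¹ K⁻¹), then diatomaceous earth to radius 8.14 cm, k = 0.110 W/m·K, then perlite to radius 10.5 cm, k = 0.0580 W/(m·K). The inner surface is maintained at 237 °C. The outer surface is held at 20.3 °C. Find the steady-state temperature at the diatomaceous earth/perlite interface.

Treat each layer as a resistance in series:
  R'_copper = ln(0.0507/0.0396)/(2πk) = 0.2471/(2π·427) = 9.210×10^-5 m·K/W
  R'_diatomaceous earth = ln(0.0814/0.0507)/(2πk) = 0.4734/(2π·0.110) = 0.6850 m·K/W
  R'_perlite = ln(0.105/0.0814)/(2πk) = 0.2546/(2π·0.0580) = 0.6986 m·K/W
ΣR = 9.210×10^-5 + 0.6850 + 0.6986 = 1.384 m·K/W
Q' = ΔT/ΣR = (237 °C − 20.3 °C)/1.384 = 156.6 W/m
From the inner boundary to the diatomaceous earth/perlite interface, ΣR_partial = 0.6851 m·K/W.
T_interface = T_in − Q'·ΣR_partial = 237 °C − (156.6)(0.6851) = 130 °C

T = 130 °C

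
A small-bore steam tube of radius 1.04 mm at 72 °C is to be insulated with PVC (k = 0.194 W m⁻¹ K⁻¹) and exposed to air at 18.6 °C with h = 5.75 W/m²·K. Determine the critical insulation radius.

For a cylinder, r_cr = k_ins/h = 0.194/5.75 = 0.0337 m = 3.37 cm

r_cr = 3.37 cm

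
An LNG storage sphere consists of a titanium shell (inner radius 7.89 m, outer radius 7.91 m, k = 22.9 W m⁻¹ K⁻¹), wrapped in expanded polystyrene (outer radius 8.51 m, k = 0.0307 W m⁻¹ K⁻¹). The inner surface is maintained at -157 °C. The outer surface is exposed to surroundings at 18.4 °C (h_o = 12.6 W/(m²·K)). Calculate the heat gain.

Resistance network (inner→outer):
  R_titanium = (1/7.89 − 1/7.91)/(4πk) = 3.205×10^-4/(4π·22.9) = 1.114×10^-6 K/W
  R_expanded polystyrene = (1/7.91 − 1/8.51)/(4πk) = 0.008913/(4π·0.0307) = 0.02310 K/W
  R_conv,out = 1/(4πr²h) = 1/(4π·8.51²·12.6) = 8.721×10^-5 K/W
ΣR = 1.114×10^-6 + 0.02310 + 8.721×10^-5 = 0.02319 K/W
Q = ΔT/ΣR = (-157 °C − 18.4 °C)/0.02319 = -7560 W
(Negative Q ⇒ heat flows inward; heat gain = 7560 W.)

Q = 7.56 kW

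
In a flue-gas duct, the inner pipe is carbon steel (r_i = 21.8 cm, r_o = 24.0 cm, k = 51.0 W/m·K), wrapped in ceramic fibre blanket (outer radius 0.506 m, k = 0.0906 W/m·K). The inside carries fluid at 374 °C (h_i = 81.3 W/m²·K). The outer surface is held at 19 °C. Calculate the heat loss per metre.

Q' = 269 W/m

Series thermal resistances, inner to outer:
  R'_conv,in = 1/(2πr h) = 1/(2π·0.218·81.3) = 0.008980 m·K/W
  R'_carbon steel = ln(0.240/0.218)/(2πk) = 0.09614/(2π·51.0) = 3.000×10^-4 m·K/W
  R'_ceramic fibre blanket = ln(0.506/0.240)/(2πk) = 0.7459/(2π·0.0906) = 1.310 m·K/W
ΣR = 0.008980 + 3.000×10^-4 + 1.310 = 1.319 m·K/W
Q' = ΔT/ΣR = (374 °C − 19 °C)/1.319 = 269 W/m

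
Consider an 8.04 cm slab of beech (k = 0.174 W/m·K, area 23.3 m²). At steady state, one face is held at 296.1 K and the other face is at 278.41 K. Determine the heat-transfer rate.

Q = 892 W

Q = kA·ΔT/L = 0.174 × 23.3 × |296.1 K − 278.41 K| / 0.0804 = 892 W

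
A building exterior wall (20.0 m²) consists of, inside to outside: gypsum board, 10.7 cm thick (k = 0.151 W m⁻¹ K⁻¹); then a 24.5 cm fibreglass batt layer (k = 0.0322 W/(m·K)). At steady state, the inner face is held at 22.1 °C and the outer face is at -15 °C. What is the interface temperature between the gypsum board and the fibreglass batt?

Series thermal resistances, inner to outer:
  R_gypsum board = L/(kA) = 0.107/(0.151·20.0) = 0.03543 K/W
  R_fibreglass batt = L/(kA) = 0.245/(0.0322·20.0) = 0.3804 K/W
ΣR = 0.03543 + 0.3804 = 0.4158 K/W
Q = ΔT/ΣR = (22.1 °C − -15 °C)/0.4158 = 89.23 W
From the inner boundary to the gypsum board/fibreglass batt interface, ΣR_partial = 0.03543 K/W.
T_interface = T_in − Q·ΣR_partial = 22.1 °C − (89.23)(0.03543) = 18.9 °C

T = 18.9 °C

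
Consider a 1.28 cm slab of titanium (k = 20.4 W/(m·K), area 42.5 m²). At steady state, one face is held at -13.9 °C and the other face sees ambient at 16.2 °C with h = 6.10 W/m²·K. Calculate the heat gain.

Resistance network (inner→outer):
  R_titanium = L/(kA) = 0.0128/(20.4·42.5) = 1.476×10^-5 K/W
  R_conv,out = 1/(hA) = 1/(6.10·42.5) = 0.003857 K/W
ΣR = 1.476×10^-5 + 0.003857 = 0.003872 K/W
Q = ΔT/ΣR = (-13.9 °C − 16.2 °C)/0.003872 = -7770 W
(Negative Q ⇒ heat flows inward; heat gain = 7770 W.)

Q = 7.77 kW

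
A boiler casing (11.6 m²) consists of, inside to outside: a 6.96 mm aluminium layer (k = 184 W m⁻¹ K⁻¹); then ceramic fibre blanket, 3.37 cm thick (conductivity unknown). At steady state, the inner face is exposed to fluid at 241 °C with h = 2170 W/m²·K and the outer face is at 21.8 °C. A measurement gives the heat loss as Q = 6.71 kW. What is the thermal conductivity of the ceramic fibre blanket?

ΣR = ΔT/Q = |241 − 21.8|/6710 = 0.03267 K/W
Known resistances:
  R_conv,in = 1/(hA) = 1/(2170·11.6) = 3.973×10^-5 K/W
  R_aluminium = L/(kA) = 0.00696/(184·11.6) = 3.261×10^-6 K/W
R_ceramic fibre blanket = ΣR − ΣR_known = 0.03267 − 4.299×10^-5 = 0.03263 K/W
L/(kA) = 0.03263 ⇒ k = 0.0337/(0.03263·11.6) = 0.0890 W/m·K

k = 0.0890 W/m·K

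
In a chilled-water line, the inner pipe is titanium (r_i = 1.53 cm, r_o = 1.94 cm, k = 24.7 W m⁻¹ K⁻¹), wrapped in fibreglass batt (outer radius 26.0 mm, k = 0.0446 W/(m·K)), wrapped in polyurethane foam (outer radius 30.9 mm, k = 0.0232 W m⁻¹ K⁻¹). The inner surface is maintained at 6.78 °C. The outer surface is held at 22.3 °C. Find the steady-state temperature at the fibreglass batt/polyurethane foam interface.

Treat each layer as a resistance in series:
  R'_titanium = ln(0.0194/0.0153)/(2πk) = 0.2374/(2π·24.7) = 0.001530 m·K/W
  R'_fibreglass batt = ln(0.0260/0.0194)/(2πk) = 0.2928/(2π·0.0446) = 1.045 m·K/W
  R'_polyurethane foam = ln(0.0309/0.0260)/(2πk) = 0.1727/(2π·0.0232) = 1.184 m·K/W
ΣR = 0.001530 + 1.045 + 1.184 = 2.231 m·K/W
Q' = ΔT/ΣR = (6.78 °C − 22.3 °C)/2.231 = -6.957 W/m
From the inner boundary to the fibreglass batt/polyurethane foam interface, ΣR_partial = 1.047 m·K/W.
T_interface = T_in − Q'·ΣR_partial = 6.78 °C − (-6.957)(1.047) = 14.1 °C

T = 14.1 °C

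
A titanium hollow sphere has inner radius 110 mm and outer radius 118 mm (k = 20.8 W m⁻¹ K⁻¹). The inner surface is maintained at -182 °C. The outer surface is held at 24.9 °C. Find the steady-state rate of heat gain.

Q = 4πk·ΔT/(1/r₁ − 1/r₂) = 4π × 20.8 × 206.9 / (1/0.110 − 1/0.118) = 87700 W

Q = 87.7 kW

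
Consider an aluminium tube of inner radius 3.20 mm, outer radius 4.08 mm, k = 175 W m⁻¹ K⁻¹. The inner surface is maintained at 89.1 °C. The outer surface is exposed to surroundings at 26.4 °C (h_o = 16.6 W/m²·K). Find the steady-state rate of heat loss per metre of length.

Q' = 26.7 W/m

Resistance network (inner→outer):
  R'_aluminium = ln(0.00408/0.00320)/(2πk) = 0.2429/(2π·175) = 2.209×10^-4 m·K/W
  R'_conv,out = 1/(2πr h) = 1/(2π·0.00408·16.6) = 2.350 m·K/W
ΣR = 2.209×10^-4 + 2.350 = 2.350 m·K/W
Q' = ΔT/ΣR = (89.1 °C − 26.4 °C)/2.350 = 26.7 W/m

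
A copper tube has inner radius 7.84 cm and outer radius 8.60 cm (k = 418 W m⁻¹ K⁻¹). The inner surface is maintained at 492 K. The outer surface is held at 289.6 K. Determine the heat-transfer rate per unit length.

Q' = 5.75×10^6 W/m

Q' = 2πk·ΔT/ln(r₂/r₁) = 2π × 418 × 202.4 / ln(0.0860/0.0784) = 5.75×10^6 W/m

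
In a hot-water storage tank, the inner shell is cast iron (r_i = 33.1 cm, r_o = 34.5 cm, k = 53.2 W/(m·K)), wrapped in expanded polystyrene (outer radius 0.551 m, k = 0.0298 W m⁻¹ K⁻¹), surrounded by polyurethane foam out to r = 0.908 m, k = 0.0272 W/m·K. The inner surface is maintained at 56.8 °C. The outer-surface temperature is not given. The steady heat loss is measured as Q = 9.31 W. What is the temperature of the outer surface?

T_out = 10.4 °C

Series resistances:
  R_cast iron = (1/0.331 − 1/0.345)/(4πk) = 0.1226/(4π·53.2) = 1.834×10^-4 K/W
  R_expanded polystyrene = (1/0.345 − 1/0.551)/(4πk) = 1.084/(4π·0.0298) = 2.894 K/W
  R_polyurethane foam = (1/0.551 − 1/0.908)/(4πk) = 0.7136/(4π·0.0272) = 2.088 K/W
ΣR = 4.982 K/W
ΔT = Q·ΣR = 9.31 × 4.982 = 46.38 K
Heat flows outward, so T_out = T_in − ΔT = 56.8 − 46.38 = 10.4 °C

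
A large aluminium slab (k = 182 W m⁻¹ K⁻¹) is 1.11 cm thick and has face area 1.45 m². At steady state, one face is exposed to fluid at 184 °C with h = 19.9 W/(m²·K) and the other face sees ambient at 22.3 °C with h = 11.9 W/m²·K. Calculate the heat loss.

Q = 1750 W

Treat each layer as a resistance in series:
  R_conv,in = 1/(hA) = 1/(19.9·1.45) = 0.03466 K/W
  R_aluminium = L/(kA) = 0.0111/(182·1.45) = 4.206×10^-5 K/W
  R_conv,out = 1/(hA) = 1/(11.9·1.45) = 0.05795 K/W
ΣR = 0.03466 + 4.206×10^-5 + 0.05795 = 0.09265 K/W
Q = ΔT/ΣR = (184 °C − 22.3 °C)/0.09265 = 1750 W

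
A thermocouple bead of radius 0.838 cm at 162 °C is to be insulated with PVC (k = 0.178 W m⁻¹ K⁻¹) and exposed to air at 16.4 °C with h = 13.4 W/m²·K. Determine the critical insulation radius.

For a sphere, r_cr = 2k_ins/h = 2·0.178/13.4 = 0.0266 m = 2.66 cm

r_cr = 2.66 cm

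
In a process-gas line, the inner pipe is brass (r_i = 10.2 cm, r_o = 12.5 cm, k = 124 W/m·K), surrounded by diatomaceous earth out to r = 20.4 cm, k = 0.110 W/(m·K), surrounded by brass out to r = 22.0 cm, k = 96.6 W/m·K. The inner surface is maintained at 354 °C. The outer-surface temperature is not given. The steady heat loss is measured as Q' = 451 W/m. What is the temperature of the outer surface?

Series resistances:
  R'_brass = ln(0.125/0.102)/(2πk) = 0.2033/(2π·124) = 2.610×10^-4 m·K/W
  R'_diatomaceous earth = ln(0.204/0.125)/(2πk) = 0.4898/(2π·0.110) = 0.7087 m·K/W
  R'_brass = ln(0.220/0.204)/(2πk) = 0.07551/(2π·96.6) = 1.244×10^-4 m·K/W
ΣR = 0.7091 m·K/W
ΔT = Q'·ΣR = 451 × 0.7091 = 319.8 K
Heat flows outward, so T_out = T_in − ΔT = 354 − 319.8 = 34.2 °C

T_out = 34.2 °C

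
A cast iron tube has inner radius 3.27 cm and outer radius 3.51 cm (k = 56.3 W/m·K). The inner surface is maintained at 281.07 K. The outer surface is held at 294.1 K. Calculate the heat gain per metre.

Q' = 65.1 kW/m

Q' = 2πk·ΔT/ln(r₂/r₁) = 2π × 56.3 × 13.03 / ln(0.0351/0.0327) = 65100 W/m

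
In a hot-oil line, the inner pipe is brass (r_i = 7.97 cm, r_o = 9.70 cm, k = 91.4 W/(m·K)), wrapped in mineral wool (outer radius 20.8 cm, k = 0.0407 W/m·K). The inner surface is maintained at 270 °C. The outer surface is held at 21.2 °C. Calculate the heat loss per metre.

Resistance network (inner→outer):
  R'_brass = ln(0.0970/0.0797)/(2πk) = 0.1964/(2π·91.4) = 3.421×10^-4 m·K/W
  R'_mineral wool = ln(0.208/0.0970)/(2πk) = 0.7628/(2π·0.0407) = 2.983 m·K/W
ΣR = 3.421×10^-4 + 2.983 = 2.983 m·K/W
Q' = ΔT/ΣR = (270 °C − 21.2 °C)/2.983 = 83.4 W/m

Q' = 83.4 W/m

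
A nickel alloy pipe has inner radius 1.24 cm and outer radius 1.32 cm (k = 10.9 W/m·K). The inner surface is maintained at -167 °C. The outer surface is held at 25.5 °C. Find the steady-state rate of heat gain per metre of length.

Q' = 211 kW/m

Q' = 2πk·ΔT/ln(r₂/r₁) = 2π × 10.9 × 192.5 / ln(0.0132/0.0124) = 2.11×10^5 W/m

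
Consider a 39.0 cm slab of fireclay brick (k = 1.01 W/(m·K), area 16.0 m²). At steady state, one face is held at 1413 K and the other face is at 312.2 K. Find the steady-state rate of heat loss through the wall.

Q = kA·ΔT/L = 1.01 × 16.0 × |1413 K − 312.2 K| / 0.390 = 45600 W

Q = 45.6 kW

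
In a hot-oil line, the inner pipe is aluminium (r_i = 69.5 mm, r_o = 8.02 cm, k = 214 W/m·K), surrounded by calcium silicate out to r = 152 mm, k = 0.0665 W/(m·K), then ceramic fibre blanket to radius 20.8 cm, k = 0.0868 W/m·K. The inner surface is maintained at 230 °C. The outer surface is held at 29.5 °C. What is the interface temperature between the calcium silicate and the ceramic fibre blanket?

Treat each layer as a resistance in series:
  R'_aluminium = ln(0.0802/0.0695)/(2πk) = 0.1432/(2π·214) = 1.065×10^-4 m·K/W
  R'_calcium silicate = ln(0.152/0.0802)/(2πk) = 0.6394/(2π·0.0665) = 1.530 m·K/W
  R'_ceramic fibre blanket = ln(0.208/0.152)/(2πk) = 0.3137/(2π·0.0868) = 0.5751 m·K/W
ΣR = 1.065×10^-4 + 1.530 + 0.5751 = 2.105 m·K/W
Q' = ΔT/ΣR = (230 °C − 29.5 °C)/2.105 = 95.25 W/m
From the inner boundary to the calcium silicate/ceramic fibre blanket interface, ΣR_partial = 1.530 m·K/W.
T_interface = T_in − Q'·ΣR_partial = 230 °C − (95.25)(1.530) = 84.3 °C

T = 84.3 °C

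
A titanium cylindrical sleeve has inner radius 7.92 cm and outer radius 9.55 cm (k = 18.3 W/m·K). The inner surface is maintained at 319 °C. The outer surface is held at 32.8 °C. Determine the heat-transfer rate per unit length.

Q' = 176 kW/m

Q' = 2πk·ΔT/ln(r₂/r₁) = 2π × 18.3 × 286.2 / ln(0.0955/0.0792) = 1.76×10^5 W/m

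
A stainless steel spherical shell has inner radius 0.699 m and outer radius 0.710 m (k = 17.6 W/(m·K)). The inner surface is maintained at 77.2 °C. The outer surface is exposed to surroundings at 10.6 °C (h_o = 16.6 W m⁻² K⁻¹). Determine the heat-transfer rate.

Q = 6930 W

Series thermal resistances, inner to outer:
  R_stainless steel = (1/0.699 − 1/0.710)/(4πk) = 0.02216/(4π·17.6) = 1.002×10^-4 K/W
  R_conv,out = 1/(4πr²h) = 1/(4π·0.710²·16.6) = 0.009510 K/W
ΣR = 1.002×10^-4 + 0.009510 = 0.009610 K/W
Q = ΔT/ΣR = (77.2 °C − 10.6 °C)/0.009610 = 6930 W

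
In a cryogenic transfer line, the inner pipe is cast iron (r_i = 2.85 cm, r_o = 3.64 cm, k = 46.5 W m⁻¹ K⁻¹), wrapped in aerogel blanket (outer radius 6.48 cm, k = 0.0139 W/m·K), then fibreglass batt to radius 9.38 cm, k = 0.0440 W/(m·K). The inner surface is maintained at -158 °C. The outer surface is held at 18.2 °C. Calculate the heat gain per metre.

Resistance network (inner→outer):
  R'_cast iron = ln(0.0364/0.0285)/(2πk) = 0.2447/(2π·46.5) = 8.374×10^-4 m·K/W
  R'_aerogel blanket = ln(0.0648/0.0364)/(2πk) = 0.5767/(2π·0.0139) = 6.604 m·K/W
  R'_fibreglass batt = ln(0.0938/0.0648)/(2πk) = 0.3699/(2π·0.0440) = 1.338 m·K/W
ΣR = 8.374×10^-4 + 6.604 + 1.338 = 7.943 m·K/W
Q' = ΔT/ΣR = (-158 °C − 18.2 °C)/7.943 = -22.2 W/m
(Negative Q' ⇒ heat flows inward; heat gain = 22.2 W/m.)

Q' = 22.2 W/m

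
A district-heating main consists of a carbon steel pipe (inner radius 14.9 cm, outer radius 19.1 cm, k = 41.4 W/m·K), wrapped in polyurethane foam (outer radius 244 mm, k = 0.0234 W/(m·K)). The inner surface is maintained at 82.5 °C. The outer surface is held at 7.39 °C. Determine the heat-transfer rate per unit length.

Q' = 45.1 W/m

Treat each layer as a resistance in series:
  R'_carbon steel = ln(0.191/0.149)/(2πk) = 0.2483/(2π·41.4) = 9.546×10^-4 m·K/W
  R'_polyurethane foam = ln(0.244/0.191)/(2πk) = 0.2449/(2π·0.0234) = 1.666 m·K/W
ΣR = 9.546×10^-4 + 1.666 = 1.667 m·K/W
Q' = ΔT/ΣR = (82.5 °C − 7.39 °C)/1.667 = 45.1 W/m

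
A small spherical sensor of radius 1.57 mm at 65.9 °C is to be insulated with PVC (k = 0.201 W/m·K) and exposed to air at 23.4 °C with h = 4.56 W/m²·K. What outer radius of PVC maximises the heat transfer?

For a sphere, r_cr = 2k_ins/h = 2·0.201/4.56 = 0.0882 m = 8.82 cm

r_cr = 8.82 cm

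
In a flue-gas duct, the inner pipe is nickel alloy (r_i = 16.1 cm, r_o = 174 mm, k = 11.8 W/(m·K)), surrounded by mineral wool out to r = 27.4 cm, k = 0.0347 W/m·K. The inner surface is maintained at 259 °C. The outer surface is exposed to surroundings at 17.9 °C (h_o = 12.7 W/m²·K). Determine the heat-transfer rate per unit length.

Q' = 113 W/m

Series thermal resistances, inner to outer:
  R'_nickel alloy = ln(0.174/0.161)/(2πk) = 0.07765/(2π·11.8) = 0.001047 m·K/W
  R'_mineral wool = ln(0.274/0.174)/(2πk) = 0.4541/(2π·0.0347) = 2.083 m·K/W
  R'_conv,out = 1/(2πr h) = 1/(2π·0.274·12.7) = 0.04574 m·K/W
ΣR = 0.001047 + 2.083 + 0.04574 = 2.130 m·K/W
Q' = ΔT/ΣR = (259 °C − 17.9 °C)/2.130 = 113 W/m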